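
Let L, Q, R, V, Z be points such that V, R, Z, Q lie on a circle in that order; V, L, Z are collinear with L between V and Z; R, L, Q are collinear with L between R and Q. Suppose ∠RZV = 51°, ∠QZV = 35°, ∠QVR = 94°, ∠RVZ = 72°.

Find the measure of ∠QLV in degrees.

1. ∠RQZ = 72°  [same arc RZ]
2. ∠QLZ = 73°  [△ZLQ]
3. ∠QLV = 107°  [linear pair at L on VZ]

∠QLV = 107°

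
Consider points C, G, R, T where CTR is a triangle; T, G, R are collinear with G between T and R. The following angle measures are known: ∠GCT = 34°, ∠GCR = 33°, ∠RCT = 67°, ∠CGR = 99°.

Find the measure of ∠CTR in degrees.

∠CTR = 65°

1. ∠CRG = 48°  [△CGR]
2. ∠CRT = 48°  [G on ray RT]
3. ∠CTR = 65°  [△CTR]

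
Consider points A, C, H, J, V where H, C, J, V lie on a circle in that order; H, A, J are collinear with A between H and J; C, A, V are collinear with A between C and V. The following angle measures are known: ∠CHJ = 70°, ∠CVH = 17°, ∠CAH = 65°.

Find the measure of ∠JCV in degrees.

∠JCV = 48°

1. ∠CJH = 17°  [same arc HC]
2. ∠CAJ = 115°  [linear pair at A on HJ]
3. ∠JCV = 48°  [△CAJ]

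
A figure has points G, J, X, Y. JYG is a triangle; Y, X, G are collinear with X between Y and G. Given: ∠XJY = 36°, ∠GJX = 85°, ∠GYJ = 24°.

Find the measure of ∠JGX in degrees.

∠JGX = 35°

1. ∠JYX = 24°  [X on ray YG]
2. ∠JXY = 120°  [△JYX]
3. ∠GXJ = 60°  [linear pair at X on YG]
4. ∠JGX = 35°  [△JXG]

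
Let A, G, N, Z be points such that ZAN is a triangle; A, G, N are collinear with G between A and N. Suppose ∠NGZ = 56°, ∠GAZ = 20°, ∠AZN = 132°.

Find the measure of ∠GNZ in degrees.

∠GNZ = 28°

1. ∠NAZ = 20°  [G on ray AN]
2. ∠ANZ = 28°  [△ZAN]
3. ∠GNZ = 28°  [G on ray NA]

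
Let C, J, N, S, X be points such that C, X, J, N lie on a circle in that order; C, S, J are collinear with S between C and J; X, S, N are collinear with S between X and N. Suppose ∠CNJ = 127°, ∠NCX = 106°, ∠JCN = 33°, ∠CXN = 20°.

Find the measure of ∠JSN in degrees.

∠JSN = 87°

1. ∠CNX = 54°  [△CXN]
2. ∠CSN = 93°  [△CSN]
3. ∠JSN = 87°  [linear pair at S on CJ]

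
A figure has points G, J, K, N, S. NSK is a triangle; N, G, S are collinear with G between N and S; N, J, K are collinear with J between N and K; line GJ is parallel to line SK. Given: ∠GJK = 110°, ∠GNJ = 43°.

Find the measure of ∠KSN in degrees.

1. ∠GJN = 70°  [linear pair at J on NK]
2. ∠JGN = 67°  [△NGJ]
3. ∠KSN = 67°  [GJ∥SK, corresponding at G]

∠KSN = 67°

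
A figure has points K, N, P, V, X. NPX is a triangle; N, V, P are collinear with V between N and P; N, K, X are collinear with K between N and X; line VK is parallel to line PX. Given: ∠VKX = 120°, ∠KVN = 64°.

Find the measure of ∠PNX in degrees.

∠PNX = 56°

1. ∠NKV = 60°  [linear pair at K on NX]
2. ∠KNV = 56°  [△NVK]
3. ∠PNX = 56°  [V on NP, K on NX]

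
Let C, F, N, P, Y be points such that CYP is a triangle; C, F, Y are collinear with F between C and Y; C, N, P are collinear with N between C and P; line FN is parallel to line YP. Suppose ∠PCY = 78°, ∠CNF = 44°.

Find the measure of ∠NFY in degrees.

1. ∠FCN = 78°  [F on CY, N on CP]
2. ∠CFN = 58°  [△CFN]
3. ∠NFY = 122°  [linear pair at F on CY]

∠NFY = 122°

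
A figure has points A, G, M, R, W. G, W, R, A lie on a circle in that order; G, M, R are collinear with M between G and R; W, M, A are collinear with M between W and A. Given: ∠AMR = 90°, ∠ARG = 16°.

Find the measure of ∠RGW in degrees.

1. ∠GMW = 90°  [vertical angles at M]
2. ∠AWG = 16°  [same arc GA]
3. ∠RGW = 74°  [△GMW]

∠RGW = 74°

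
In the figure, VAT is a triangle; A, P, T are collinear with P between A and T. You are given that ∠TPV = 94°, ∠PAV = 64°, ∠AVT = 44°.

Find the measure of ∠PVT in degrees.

1. ∠TAV = 64°  [P on ray AT]
2. ∠ATV = 72°  [△VAT]
3. ∠PTV = 72°  [P on ray TA]
4. ∠PVT = 14°  [△VPT]

∠PVT = 14°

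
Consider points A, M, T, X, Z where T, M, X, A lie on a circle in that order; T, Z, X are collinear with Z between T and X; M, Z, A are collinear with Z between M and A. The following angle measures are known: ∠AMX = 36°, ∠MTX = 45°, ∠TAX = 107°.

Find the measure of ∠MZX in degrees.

1. ∠TMX = 73°  [cyclic TMXA, opposite ∠M+∠A]
2. ∠MXT = 62°  [△TMX]
3. ∠MZX = 82°  [△MZX]

∠MZX = 82°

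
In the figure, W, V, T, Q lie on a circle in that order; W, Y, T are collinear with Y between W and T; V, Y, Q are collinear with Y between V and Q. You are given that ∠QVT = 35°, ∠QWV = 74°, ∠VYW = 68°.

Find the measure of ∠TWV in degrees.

1. ∠QTV = 106°  [cyclic WVTQ, opposite ∠W+∠T]
2. ∠TQV = 39°  [△VTQ]
3. ∠TWV = 39°  [same arc VT]

∠TWV = 39°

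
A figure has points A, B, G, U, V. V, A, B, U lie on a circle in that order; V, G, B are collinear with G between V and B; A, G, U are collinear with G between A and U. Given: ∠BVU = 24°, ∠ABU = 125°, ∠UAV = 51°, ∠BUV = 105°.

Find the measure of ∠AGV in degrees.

∠AGV = 98°

1. ∠BAU = 24°  [same arc BU]
2. ∠UBV = 51°  [△VBU]
3. ∠AUB = 31°  [△ABU]
4. ∠BGU = 98°  [△BGU]
5. ∠AGV = 98°  [vertical angles at G]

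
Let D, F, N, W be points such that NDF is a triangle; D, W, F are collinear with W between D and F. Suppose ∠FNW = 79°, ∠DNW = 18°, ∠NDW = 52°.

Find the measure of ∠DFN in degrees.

∠DFN = 31°

1. ∠DWN = 110°  [△NDW]
2. ∠FWN = 70°  [linear pair at W on DF]
3. ∠NFW = 31°  [△NWF]
4. ∠DFN = 31°  [W on ray FD]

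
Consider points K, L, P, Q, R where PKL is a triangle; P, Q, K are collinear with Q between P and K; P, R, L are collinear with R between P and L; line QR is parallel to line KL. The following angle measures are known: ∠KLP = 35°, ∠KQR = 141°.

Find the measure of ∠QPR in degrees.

∠QPR = 106°

1. ∠PRQ = 35°  [QR∥KL, corresponding at R]
2. ∠PQR = 39°  [linear pair at Q on PK]
3. ∠QPR = 106°  [△PQR]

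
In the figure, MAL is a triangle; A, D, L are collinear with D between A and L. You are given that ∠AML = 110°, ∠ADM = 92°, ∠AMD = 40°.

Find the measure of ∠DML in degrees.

∠DML = 70°

1. ∠DAM = 48°  [△MAD]
2. ∠LDM = 88°  [linear pair at D on AL]
3. ∠LAM = 48°  [D on ray AL]
4. ∠ALM = 22°  [△MAL]
5. ∠DLM = 22°  [D on ray LA]
6. ∠DML = 70°  [△MDL]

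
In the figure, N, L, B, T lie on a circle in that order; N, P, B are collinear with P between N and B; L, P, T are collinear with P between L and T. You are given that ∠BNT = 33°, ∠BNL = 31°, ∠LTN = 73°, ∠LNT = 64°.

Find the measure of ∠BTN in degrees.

∠BTN = 104°

1. ∠NPT = 74°  [△NPT]
2. ∠BTL = 31°  [same arc LB]
3. ∠BPT = 106°  [linear pair at P on NB]
4. ∠NBT = 43°  [△BPT]
5. ∠BTN = 104°  [△NBT]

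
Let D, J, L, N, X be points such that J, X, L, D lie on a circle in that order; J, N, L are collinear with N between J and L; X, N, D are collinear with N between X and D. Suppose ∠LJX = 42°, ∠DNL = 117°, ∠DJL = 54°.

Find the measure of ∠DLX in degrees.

1. ∠LDX = 42°  [same arc XL]
2. ∠DXL = 54°  [same arc LD]
3. ∠DLX = 84°  [△XLD]

∠DLX = 84°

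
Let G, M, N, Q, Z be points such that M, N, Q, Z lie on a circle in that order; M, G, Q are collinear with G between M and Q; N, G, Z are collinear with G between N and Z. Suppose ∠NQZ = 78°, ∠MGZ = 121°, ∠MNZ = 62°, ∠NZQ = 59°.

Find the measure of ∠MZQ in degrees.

∠MZQ = 75°

1. ∠QNZ = 43°  [△NQZ]
2. ∠MQZ = 62°  [same arc MZ]
3. ∠QMZ = 43°  [same arc QZ]
4. ∠MZQ = 75°  [△MQZ]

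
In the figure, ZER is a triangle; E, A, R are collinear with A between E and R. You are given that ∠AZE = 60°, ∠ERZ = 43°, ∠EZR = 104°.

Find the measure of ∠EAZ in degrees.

1. ∠REZ = 33°  [△ZER]
2. ∠AEZ = 33°  [A on ray ER]
3. ∠EAZ = 87°  [△ZEA]

∠EAZ = 87°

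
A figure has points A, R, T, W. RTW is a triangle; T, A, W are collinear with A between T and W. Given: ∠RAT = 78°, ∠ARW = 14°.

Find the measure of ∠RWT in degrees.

1. ∠RAW = 102°  [linear pair at A on TW]
2. ∠AWR = 64°  [△RAW]
3. ∠RWT = 64°  [A on ray WT]

∠RWT = 64°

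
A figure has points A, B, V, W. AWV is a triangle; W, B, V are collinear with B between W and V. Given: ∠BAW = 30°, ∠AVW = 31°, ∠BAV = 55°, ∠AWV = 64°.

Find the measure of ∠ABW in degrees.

∠ABW = 86°

1. ∠AVB = 31°  [B on ray VW]
2. ∠ABV = 94°  [△ABV]
3. ∠ABW = 86°  [linear pair at B on WV]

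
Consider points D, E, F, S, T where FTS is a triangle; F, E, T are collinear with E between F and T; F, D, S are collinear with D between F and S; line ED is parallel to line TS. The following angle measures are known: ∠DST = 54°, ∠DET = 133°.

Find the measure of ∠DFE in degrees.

∠DFE = 79°

1. ∠FST = 54°  [D on ray SF]
2. ∠DEF = 47°  [linear pair at E on FT]
3. ∠EDF = 54°  [ED∥TS, corresponding at D]
4. ∠DFE = 79°  [△FED]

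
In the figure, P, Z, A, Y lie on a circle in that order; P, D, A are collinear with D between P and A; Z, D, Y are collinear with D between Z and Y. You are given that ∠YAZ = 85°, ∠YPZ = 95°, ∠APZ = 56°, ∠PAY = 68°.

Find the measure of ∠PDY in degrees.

∠PDY = 124°

1. ∠AYZ = 56°  [same arc ZA]
2. ∠ADY = 56°  [△ADY]
3. ∠PDY = 124°  [linear pair at D on PA]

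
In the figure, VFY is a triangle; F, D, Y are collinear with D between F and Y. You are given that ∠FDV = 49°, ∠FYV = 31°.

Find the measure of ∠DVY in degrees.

1. ∠VDY = 131°  [linear pair at D on FY]
2. ∠DYV = 31°  [D on ray YF]
3. ∠DVY = 18°  [△VDY]

∠DVY = 18°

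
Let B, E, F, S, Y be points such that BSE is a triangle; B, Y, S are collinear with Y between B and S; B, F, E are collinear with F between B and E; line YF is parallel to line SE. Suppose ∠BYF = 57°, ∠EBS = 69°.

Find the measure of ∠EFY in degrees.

∠EFY = 126°

1. ∠BSE = 57°  [YF∥SE, corresponding at Y]
2. ∠BES = 54°  [△BSE]
3. ∠BFY = 54°  [YF∥SE, corresponding at F]
4. ∠EFY = 126°  [linear pair at F on BE]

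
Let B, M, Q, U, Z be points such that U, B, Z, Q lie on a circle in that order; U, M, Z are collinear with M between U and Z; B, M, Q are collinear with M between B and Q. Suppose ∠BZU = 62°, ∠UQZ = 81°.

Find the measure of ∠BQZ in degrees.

1. ∠UBZ = 99°  [cyclic UBZQ, opposite ∠B+∠Q]
2. ∠BUZ = 19°  [△UBZ]
3. ∠BQZ = 19°  [same arc BZ]

∠BQZ = 19°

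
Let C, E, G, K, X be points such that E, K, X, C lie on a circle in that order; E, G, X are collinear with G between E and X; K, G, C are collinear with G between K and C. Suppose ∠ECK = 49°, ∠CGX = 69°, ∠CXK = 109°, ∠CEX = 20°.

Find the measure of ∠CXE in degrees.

∠CXE = 60°

1. ∠CEK = 71°  [cyclic EKXC, opposite ∠E+∠X]
2. ∠CKE = 60°  [△EKC]
3. ∠CXE = 60°  [same arc EC]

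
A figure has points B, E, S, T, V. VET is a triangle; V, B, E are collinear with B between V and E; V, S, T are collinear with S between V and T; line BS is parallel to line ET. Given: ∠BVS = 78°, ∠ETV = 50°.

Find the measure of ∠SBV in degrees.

∠SBV = 52°

1. ∠EVT = 78°  [B on VE, S on VT]
2. ∠TEV = 52°  [△VET]
3. ∠SBV = 52°  [BS∥ET, corresponding at B]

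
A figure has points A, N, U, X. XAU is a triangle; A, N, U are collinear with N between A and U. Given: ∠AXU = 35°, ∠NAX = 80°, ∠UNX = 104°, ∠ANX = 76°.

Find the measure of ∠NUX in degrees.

∠NUX = 65°

1. ∠UAX = 80°  [N on ray AU]
2. ∠AUX = 65°  [△XAU]
3. ∠NUX = 65°  [N on ray UA]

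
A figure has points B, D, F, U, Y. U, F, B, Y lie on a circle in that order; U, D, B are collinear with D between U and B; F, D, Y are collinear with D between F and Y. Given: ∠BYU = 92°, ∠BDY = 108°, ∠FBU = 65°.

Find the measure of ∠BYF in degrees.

∠BYF = 27°

1. ∠BFU = 88°  [cyclic UFBY, opposite ∠F+∠Y]
2. ∠BUF = 27°  [△UFB]
3. ∠BYF = 27°  [same arc FB]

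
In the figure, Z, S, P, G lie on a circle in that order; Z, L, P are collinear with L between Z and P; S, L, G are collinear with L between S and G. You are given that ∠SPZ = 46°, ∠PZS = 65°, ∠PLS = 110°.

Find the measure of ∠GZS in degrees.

∠GZS = 89°

1. ∠GSP = 24°  [△SLP]
2. ∠PGS = 65°  [same arc SP]
3. ∠GPS = 91°  [△SPG]
4. ∠GZS = 89°  [cyclic ZSPG, opposite ∠Z+∠P]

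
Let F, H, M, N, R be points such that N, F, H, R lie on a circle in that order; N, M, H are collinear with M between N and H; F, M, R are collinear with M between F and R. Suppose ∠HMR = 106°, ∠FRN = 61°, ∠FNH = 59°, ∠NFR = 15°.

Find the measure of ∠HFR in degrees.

1. ∠FMN = 106°  [vertical angles at M]
2. ∠FHN = 61°  [same arc NF]
3. ∠FMH = 74°  [linear pair at M on NH]
4. ∠HFR = 45°  [△FMH]

∠HFR = 45°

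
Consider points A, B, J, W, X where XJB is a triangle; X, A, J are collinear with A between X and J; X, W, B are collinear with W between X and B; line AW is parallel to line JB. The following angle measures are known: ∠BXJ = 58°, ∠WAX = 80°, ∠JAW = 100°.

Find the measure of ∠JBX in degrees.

1. ∠AXW = 58°  [A on XJ, W on XB]
2. ∠AWX = 42°  [△XAW]
3. ∠JBX = 42°  [AW∥JB, corresponding at W]

∠JBX = 42°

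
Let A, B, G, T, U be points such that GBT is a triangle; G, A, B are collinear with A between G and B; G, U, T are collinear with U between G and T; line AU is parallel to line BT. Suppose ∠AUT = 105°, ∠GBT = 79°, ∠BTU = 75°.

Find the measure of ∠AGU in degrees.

1. ∠AUG = 75°  [linear pair at U on GT]
2. ∠GAU = 79°  [AU∥BT, corresponding at A]
3. ∠AGU = 26°  [△GAU]

∠AGU = 26°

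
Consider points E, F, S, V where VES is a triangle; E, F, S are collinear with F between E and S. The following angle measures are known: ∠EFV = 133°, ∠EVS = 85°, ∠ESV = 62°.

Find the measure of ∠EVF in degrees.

1. ∠SEV = 33°  [△VES]
2. ∠FEV = 33°  [F on ray ES]
3. ∠EVF = 14°  [△VEF]

∠EVF = 14°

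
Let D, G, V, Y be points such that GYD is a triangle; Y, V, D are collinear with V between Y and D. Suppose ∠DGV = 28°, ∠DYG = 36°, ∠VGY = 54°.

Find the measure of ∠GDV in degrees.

∠GDV = 62°

1. ∠GYV = 36°  [V on ray YD]
2. ∠GVY = 90°  [△GYV]
3. ∠DVG = 90°  [linear pair at V on YD]
4. ∠GDV = 62°  [△GVD]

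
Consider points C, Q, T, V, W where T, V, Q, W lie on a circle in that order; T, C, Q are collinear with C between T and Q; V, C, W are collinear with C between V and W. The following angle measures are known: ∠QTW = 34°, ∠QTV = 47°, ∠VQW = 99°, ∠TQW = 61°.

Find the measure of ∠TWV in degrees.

1. ∠VTW = 81°  [cyclic TVQW, opposite ∠T+∠Q]
2. ∠TVW = 61°  [same arc TW]
3. ∠TWV = 38°  [△TVW]

∠TWV = 38°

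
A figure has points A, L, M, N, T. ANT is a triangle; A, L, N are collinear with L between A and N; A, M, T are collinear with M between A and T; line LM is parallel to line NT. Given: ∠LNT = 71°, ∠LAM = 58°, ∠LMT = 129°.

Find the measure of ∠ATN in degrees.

∠ATN = 51°

1. ∠ANT = 71°  [L on ray NA]
2. ∠NAT = 58°  [L on AN, M on AT]
3. ∠ATN = 51°  [△ANT]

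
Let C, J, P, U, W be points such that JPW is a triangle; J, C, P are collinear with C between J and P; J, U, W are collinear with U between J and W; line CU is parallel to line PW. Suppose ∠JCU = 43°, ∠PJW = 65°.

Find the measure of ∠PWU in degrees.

∠PWU = 72°

1. ∠JPW = 43°  [CU∥PW, corresponding at C]
2. ∠JWP = 72°  [△JPW]
3. ∠PWU = 72°  [U on ray WJ]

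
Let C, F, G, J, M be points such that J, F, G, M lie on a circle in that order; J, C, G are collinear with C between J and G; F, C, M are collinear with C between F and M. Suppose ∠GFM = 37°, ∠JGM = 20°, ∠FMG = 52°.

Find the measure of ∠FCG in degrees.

1. ∠JFM = 20°  [same arc JM]
2. ∠FJG = 52°  [same arc FG]
3. ∠FCJ = 108°  [△JCF]
4. ∠FCG = 72°  [linear pair at C on JG]

∠FCG = 72°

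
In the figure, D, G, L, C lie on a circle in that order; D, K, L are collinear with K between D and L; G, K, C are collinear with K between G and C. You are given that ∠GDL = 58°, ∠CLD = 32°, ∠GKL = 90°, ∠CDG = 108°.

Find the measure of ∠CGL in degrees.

1. ∠GCL = 58°  [same arc GL]
2. ∠CLG = 72°  [cyclic DGLC, opposite ∠D+∠L]
3. ∠CGL = 50°  [△GLC]

∠CGL = 50°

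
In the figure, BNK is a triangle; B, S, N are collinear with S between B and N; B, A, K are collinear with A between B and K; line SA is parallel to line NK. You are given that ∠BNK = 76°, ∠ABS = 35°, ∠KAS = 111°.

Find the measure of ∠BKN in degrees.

1. ∠ASB = 76°  [SA∥NK, corresponding at S]
2. ∠BAS = 69°  [△BSA]
3. ∠BKN = 69°  [SA∥NK, corresponding at A]

∠BKN = 69°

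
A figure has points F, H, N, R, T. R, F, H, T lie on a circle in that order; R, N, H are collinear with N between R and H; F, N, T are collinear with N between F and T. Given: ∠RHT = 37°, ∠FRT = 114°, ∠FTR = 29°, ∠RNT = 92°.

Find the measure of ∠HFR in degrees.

1. ∠HRT = 59°  [△RNT]
2. ∠HTR = 84°  [△RHT]
3. ∠HFR = 96°  [cyclic RFHT, opposite ∠F+∠T]

∠HFR = 96°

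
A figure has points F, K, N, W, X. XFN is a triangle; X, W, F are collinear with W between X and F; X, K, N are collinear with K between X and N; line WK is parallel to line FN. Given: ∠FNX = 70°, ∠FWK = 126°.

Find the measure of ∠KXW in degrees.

1. ∠WKX = 70°  [WK∥FN, corresponding at K]
2. ∠KWX = 54°  [linear pair at W on XF]
3. ∠KXW = 56°  [△XWK]

∠KXW = 56°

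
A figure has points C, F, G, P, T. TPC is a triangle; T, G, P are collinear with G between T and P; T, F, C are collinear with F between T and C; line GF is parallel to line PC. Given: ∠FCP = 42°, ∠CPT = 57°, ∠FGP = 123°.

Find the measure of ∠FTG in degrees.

∠FTG = 81°

1. ∠PCT = 42°  [F on ray CT]
2. ∠CTP = 81°  [△TPC]
3. ∠FTG = 81°  [G on TP, F on TC]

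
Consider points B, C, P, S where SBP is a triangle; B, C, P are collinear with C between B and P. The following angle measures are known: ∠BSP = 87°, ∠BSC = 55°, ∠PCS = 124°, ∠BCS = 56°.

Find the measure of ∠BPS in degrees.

1. ∠CBS = 69°  [△SBC]
2. ∠PBS = 69°  [C on ray BP]
3. ∠BPS = 24°  [△SBP]

∠BPS = 24°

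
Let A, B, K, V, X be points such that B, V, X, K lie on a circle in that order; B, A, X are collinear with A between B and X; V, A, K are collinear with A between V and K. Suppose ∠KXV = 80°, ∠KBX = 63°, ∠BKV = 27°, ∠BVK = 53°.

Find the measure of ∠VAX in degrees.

∠VAX = 90°

1. ∠KVX = 63°  [same arc XK]
2. ∠BXV = 27°  [same arc BV]
3. ∠VAX = 90°  [△VAX]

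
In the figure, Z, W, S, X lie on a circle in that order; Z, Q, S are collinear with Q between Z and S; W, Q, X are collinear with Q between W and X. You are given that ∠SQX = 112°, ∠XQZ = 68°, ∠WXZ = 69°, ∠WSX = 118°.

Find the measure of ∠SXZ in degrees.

1. ∠SZX = 43°  [△ZQX]
2. ∠WZX = 62°  [cyclic ZWSX, opposite ∠Z+∠S]
3. ∠XWZ = 49°  [△ZWX]
4. ∠XSZ = 49°  [same arc ZX]
5. ∠SXZ = 88°  [△ZSX]

∠SXZ = 88°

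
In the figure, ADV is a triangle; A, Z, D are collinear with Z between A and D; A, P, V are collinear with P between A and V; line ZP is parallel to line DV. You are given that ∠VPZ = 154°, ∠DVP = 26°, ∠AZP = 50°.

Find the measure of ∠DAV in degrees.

1. ∠AVD = 26°  [P on ray VA]
2. ∠ADV = 50°  [ZP∥DV, corresponding at Z]
3. ∠DAV = 104°  [△ADV]

∠DAV = 104°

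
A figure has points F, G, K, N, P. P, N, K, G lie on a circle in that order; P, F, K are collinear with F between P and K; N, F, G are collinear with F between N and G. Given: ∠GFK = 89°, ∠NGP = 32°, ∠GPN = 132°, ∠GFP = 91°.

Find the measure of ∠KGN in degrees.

1. ∠NKP = 32°  [same arc PN]
2. ∠GKN = 48°  [cyclic PNKG, opposite ∠P+∠K]
3. ∠KFN = 91°  [vertical angles at F]
4. ∠GNK = 57°  [△NFK]
5. ∠KGN = 75°  [△NKG]

∠KGN = 75°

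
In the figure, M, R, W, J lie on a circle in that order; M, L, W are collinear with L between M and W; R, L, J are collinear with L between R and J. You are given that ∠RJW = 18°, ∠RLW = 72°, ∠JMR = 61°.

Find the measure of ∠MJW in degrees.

∠MJW = 83°

1. ∠RMW = 18°  [same arc RW]
2. ∠MLR = 108°  [linear pair at L on MW]
3. ∠JWR = 119°  [cyclic MRWJ, opposite ∠M+∠W]
4. ∠JRM = 54°  [△MLR]
5. ∠JRW = 43°  [△RWJ]
6. ∠JWM = 54°  [same arc MJ]
7. ∠JMW = 43°  [same arc WJ]
8. ∠MJW = 83°  [△MWJ]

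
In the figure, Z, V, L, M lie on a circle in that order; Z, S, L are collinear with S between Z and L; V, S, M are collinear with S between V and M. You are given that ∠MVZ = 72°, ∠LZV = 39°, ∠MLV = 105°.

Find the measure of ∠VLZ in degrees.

1. ∠VSZ = 69°  [△ZSV]
2. ∠LMV = 39°  [same arc VL]
3. ∠LVM = 36°  [△VLM]
4. ∠LSV = 111°  [linear pair at S on ZL]
5. ∠VLZ = 33°  [△VSL]

∠VLZ = 33°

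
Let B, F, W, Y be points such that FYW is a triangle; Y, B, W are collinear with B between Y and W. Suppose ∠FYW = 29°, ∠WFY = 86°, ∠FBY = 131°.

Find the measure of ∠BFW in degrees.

1. ∠FWY = 65°  [△FYW]
2. ∠FBW = 49°  [linear pair at B on YW]
3. ∠BWF = 65°  [B on ray WY]
4. ∠BFW = 66°  [△FBW]

∠BFW = 66°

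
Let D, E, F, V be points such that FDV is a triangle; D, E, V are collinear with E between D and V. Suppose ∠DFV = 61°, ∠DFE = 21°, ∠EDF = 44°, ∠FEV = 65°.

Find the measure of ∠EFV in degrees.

∠EFV = 40°

1. ∠FDV = 44°  [E on ray DV]
2. ∠DVF = 75°  [△FDV]
3. ∠EVF = 75°  [E on ray VD]
4. ∠EFV = 40°  [△FEV]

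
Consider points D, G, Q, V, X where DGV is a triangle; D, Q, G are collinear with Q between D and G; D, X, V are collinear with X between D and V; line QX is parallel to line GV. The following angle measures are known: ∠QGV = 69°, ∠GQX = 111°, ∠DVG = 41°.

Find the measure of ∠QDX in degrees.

1. ∠DQX = 69°  [linear pair at Q on DG]
2. ∠DXQ = 41°  [QX∥GV, corresponding at X]
3. ∠QDX = 70°  [△DQX]

∠QDX = 70°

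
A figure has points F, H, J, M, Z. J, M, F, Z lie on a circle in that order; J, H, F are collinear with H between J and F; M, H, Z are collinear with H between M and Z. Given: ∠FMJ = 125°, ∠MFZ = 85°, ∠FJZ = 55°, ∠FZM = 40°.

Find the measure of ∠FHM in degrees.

∠FHM = 110°

1. ∠FMZ = 55°  [△MFZ]
2. ∠FJM = 40°  [same arc MF]
3. ∠JFM = 15°  [△JMF]
4. ∠FHM = 110°  [△MHF]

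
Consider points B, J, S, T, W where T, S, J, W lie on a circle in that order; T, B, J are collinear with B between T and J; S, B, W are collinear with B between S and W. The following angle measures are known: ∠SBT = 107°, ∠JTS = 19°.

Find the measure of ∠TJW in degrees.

∠TJW = 54°

1. ∠JBW = 107°  [vertical angles at B]
2. ∠JWS = 19°  [same arc SJ]
3. ∠TJW = 54°  [△JBW]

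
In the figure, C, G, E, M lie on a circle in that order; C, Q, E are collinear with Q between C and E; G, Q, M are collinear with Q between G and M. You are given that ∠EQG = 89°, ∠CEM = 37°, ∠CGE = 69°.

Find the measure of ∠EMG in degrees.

∠EMG = 52°

1. ∠CQM = 89°  [vertical angles at Q]
2. ∠EQM = 91°  [linear pair at Q on CE]
3. ∠EMG = 52°  [△EQM]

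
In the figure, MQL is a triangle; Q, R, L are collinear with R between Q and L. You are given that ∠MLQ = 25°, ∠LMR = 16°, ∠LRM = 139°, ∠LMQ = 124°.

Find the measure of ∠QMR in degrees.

∠QMR = 108°

1. ∠LQM = 31°  [△MQL]
2. ∠MRQ = 41°  [linear pair at R on QL]
3. ∠MQR = 31°  [R on ray QL]
4. ∠QMR = 108°  [△MQR]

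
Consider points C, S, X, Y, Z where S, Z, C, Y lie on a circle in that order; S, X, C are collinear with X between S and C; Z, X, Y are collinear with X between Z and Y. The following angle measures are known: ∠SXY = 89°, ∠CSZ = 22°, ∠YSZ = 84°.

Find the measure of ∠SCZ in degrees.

∠SCZ = 29°

1. ∠CXZ = 89°  [vertical angles at X]
2. ∠CYZ = 22°  [same arc ZC]
3. ∠YCZ = 96°  [cyclic SZCY, opposite ∠S+∠C]
4. ∠CZY = 62°  [△ZCY]
5. ∠SCZ = 29°  [△ZXC]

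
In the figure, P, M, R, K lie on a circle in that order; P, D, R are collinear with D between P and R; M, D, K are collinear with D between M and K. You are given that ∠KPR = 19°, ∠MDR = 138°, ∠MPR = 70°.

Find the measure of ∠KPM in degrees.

∠KPM = 89°

1. ∠KDP = 138°  [vertical angles at D]
2. ∠MDP = 42°  [linear pair at D on PR]
3. ∠KMP = 68°  [△PDM]
4. ∠MKP = 23°  [△PDK]
5. ∠KPM = 89°  [△PMK]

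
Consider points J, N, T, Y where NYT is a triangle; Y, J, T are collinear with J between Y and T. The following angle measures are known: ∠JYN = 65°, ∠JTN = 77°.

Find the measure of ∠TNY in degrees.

1. ∠NYT = 65°  [J on ray YT]
2. ∠NTY = 77°  [J on ray TY]
3. ∠TNY = 38°  [△NYT]

∠TNY = 38°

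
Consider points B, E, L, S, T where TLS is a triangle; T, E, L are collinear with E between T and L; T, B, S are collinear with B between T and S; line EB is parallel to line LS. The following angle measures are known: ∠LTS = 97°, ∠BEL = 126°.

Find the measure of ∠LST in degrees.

1. ∠BTE = 97°  [E on TL, B on TS]
2. ∠BET = 54°  [linear pair at E on TL]
3. ∠EBT = 29°  [△TEB]
4. ∠LST = 29°  [EB∥LS, corresponding at B]

∠LST = 29°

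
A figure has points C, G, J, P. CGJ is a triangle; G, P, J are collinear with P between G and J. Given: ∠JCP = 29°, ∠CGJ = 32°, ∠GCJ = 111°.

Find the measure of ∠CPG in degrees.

1. ∠CJG = 37°  [△CGJ]
2. ∠CJP = 37°  [P on ray JG]
3. ∠CPJ = 114°  [△CPJ]
4. ∠CPG = 66°  [linear pair at P on GJ]

∠CPG = 66°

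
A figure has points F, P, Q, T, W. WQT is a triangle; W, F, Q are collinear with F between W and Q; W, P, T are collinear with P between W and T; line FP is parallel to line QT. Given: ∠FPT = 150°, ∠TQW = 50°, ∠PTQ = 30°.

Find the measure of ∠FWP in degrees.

1. ∠FPW = 30°  [linear pair at P on WT]
2. ∠PFW = 50°  [FP∥QT, corresponding at F]
3. ∠FWP = 100°  [△WFP]

∠FWP = 100°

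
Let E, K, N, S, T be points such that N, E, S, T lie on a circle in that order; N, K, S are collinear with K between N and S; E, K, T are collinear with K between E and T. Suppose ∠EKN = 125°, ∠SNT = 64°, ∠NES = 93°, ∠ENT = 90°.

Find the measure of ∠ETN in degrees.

∠ETN = 61°

1. ∠SKT = 125°  [vertical angles at K]
2. ∠NKT = 55°  [linear pair at K on NS]
3. ∠ETN = 61°  [△NKT]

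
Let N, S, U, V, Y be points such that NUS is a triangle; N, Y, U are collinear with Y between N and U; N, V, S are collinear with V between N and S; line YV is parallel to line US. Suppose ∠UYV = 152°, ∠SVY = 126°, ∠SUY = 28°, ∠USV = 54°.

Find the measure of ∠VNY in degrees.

∠VNY = 98°

1. ∠NYV = 28°  [linear pair at Y on NU]
2. ∠NVY = 54°  [linear pair at V on NS]
3. ∠VNY = 98°  [△NYV]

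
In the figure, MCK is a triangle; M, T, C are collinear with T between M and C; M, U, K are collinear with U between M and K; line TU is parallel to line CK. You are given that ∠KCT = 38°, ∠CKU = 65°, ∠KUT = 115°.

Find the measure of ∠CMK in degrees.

1. ∠KCM = 38°  [T on ray CM]
2. ∠CKM = 65°  [U on ray KM]
3. ∠CMK = 77°  [△MCK]

∠CMK = 77°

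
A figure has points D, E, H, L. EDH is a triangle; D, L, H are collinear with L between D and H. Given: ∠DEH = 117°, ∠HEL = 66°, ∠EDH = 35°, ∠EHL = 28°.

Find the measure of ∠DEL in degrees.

1. ∠ELH = 86°  [△ELH]
2. ∠EDL = 35°  [L on ray DH]
3. ∠DLE = 94°  [linear pair at L on DH]
4. ∠DEL = 51°  [△EDL]

∠DEL = 51°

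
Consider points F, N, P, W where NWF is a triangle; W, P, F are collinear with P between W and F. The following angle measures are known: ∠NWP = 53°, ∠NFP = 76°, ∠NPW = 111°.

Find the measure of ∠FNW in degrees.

1. ∠FWN = 53°  [P on ray WF]
2. ∠NFW = 76°  [P on ray FW]
3. ∠FNW = 51°  [△NWF]

∠FNW = 51°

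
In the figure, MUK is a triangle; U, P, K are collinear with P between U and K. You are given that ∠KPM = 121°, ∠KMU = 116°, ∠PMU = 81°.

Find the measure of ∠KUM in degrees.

1. ∠MPU = 59°  [linear pair at P on UK]
2. ∠MUP = 40°  [△MUP]
3. ∠KUM = 40°  [P on ray UK]

∠KUM = 40°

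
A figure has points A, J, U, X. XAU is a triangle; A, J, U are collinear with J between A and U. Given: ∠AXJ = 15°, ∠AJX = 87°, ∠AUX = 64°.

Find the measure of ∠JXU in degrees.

∠JXU = 23°

1. ∠UJX = 93°  [linear pair at J on AU]
2. ∠JUX = 64°  [J on ray UA]
3. ∠JXU = 23°  [△XJU]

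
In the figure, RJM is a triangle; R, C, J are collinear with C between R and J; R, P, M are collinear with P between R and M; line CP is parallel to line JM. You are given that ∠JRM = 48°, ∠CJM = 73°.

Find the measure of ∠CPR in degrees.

∠CPR = 59°

1. ∠MJR = 73°  [C on ray JR]
2. ∠JMR = 59°  [△RJM]
3. ∠CPR = 59°  [CP∥JM, corresponding at P]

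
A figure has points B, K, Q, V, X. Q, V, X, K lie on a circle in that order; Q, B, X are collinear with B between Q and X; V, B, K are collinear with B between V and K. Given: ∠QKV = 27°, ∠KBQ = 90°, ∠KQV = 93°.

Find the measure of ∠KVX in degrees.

∠KVX = 63°

1. ∠QXV = 27°  [same arc QV]
2. ∠VBX = 90°  [vertical angles at B]
3. ∠KVX = 63°  [△VBX]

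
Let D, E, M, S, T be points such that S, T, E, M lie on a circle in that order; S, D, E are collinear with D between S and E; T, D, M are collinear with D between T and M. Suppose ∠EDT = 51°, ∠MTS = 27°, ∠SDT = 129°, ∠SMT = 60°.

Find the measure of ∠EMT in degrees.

∠EMT = 24°

1. ∠MES = 27°  [same arc SM]
2. ∠EDM = 129°  [vertical angles at D]
3. ∠EMT = 24°  [△EDM]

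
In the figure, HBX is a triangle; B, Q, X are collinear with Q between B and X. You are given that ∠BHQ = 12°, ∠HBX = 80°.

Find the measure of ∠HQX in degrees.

1. ∠HBQ = 80°  [Q on ray BX]
2. ∠BQH = 88°  [△HBQ]
3. ∠HQX = 92°  [linear pair at Q on BX]

∠HQX = 92°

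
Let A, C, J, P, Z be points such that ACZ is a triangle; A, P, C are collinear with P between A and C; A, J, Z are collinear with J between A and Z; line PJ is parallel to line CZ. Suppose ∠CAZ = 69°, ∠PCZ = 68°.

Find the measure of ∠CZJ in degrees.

∠CZJ = 43°

1. ∠ACZ = 68°  [P on ray CA]
2. ∠AZC = 43°  [△ACZ]
3. ∠CZJ = 43°  [J on ray ZA]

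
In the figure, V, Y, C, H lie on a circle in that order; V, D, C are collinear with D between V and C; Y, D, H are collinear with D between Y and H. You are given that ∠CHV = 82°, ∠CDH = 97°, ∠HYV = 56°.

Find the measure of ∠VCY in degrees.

1. ∠CYV = 98°  [cyclic VYCH, opposite ∠Y+∠H]
2. ∠VDY = 97°  [vertical angles at D]
3. ∠CVY = 27°  [△VDY]
4. ∠VCY = 55°  [△VYC]

∠VCY = 55°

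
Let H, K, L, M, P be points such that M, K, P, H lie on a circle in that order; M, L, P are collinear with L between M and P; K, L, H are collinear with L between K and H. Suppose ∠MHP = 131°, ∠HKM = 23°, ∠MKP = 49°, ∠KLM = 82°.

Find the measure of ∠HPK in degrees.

∠HPK = 79°

1. ∠HPM = 23°  [same arc MH]
2. ∠KMP = 75°  [△MLK]
3. ∠KPM = 56°  [△MKP]
4. ∠HLP = 82°  [vertical angles at L]
5. ∠KLP = 98°  [linear pair at L on MP]
6. ∠KHP = 75°  [△PLH]
7. ∠HKP = 26°  [△KLP]
8. ∠HPK = 79°  [△KPH]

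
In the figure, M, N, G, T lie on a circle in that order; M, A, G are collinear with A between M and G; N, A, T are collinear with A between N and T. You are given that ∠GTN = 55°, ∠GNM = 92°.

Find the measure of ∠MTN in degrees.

∠MTN = 33°

1. ∠GMN = 55°  [same arc NG]
2. ∠MGN = 33°  [△MNG]
3. ∠MTN = 33°  [same arc MN]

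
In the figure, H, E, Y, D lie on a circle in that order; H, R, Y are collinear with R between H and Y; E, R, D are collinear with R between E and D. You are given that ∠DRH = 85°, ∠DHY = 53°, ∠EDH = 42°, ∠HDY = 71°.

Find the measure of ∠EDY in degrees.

∠EDY = 29°

1. ∠DRY = 95°  [linear pair at R on HY]
2. ∠DYH = 56°  [△HYD]
3. ∠EDY = 29°  [△YRD]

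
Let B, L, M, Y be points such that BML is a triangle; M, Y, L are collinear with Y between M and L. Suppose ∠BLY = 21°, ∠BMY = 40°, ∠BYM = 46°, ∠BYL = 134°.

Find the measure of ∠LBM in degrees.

1. ∠BLM = 21°  [Y on ray LM]
2. ∠BML = 40°  [Y on ray ML]
3. ∠LBM = 119°  [△BML]

∠LBM = 119°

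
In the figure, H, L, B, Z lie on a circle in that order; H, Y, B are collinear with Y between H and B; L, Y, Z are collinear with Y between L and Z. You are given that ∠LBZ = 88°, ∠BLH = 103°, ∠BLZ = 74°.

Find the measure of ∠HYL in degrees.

∠HYL = 133°

1. ∠BZL = 18°  [△LBZ]
2. ∠BZH = 77°  [cyclic HLBZ, opposite ∠L+∠Z]
3. ∠BHZ = 74°  [same arc BZ]
4. ∠BHL = 18°  [same arc LB]
5. ∠HBZ = 29°  [△HBZ]
6. ∠HLZ = 29°  [same arc HZ]
7. ∠HYL = 133°  [△HYL]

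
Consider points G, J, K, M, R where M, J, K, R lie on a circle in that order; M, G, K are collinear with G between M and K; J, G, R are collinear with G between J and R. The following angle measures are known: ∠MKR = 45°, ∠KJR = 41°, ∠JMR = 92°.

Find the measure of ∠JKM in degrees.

1. ∠MJR = 45°  [same arc MR]
2. ∠JRM = 43°  [△MJR]
3. ∠JKM = 43°  [same arc MJ]

∠JKM = 43°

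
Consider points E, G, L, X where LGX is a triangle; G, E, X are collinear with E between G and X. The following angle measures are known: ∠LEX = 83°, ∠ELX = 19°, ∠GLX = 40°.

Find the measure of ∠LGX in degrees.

1. ∠EXL = 78°  [△LEX]
2. ∠GXL = 78°  [E on ray XG]
3. ∠LGX = 62°  [△LGX]

∠LGX = 62°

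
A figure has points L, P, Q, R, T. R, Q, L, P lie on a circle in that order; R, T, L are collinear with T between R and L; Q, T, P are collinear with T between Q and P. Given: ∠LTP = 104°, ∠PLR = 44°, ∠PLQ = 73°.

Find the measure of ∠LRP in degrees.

∠LRP = 75°

1. ∠LPQ = 32°  [△LTP]
2. ∠LQP = 75°  [△QLP]
3. ∠LRP = 75°  [same arc LP]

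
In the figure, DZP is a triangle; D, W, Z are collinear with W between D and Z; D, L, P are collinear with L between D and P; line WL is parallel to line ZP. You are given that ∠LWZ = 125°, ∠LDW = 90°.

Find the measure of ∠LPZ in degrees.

∠LPZ = 35°

1. ∠DWL = 55°  [linear pair at W on DZ]
2. ∠DLW = 35°  [△DWL]
3. ∠PLW = 145°  [linear pair at L on DP]
4. ∠LPZ = 35°  [WL∥ZP, co-interior at P–L]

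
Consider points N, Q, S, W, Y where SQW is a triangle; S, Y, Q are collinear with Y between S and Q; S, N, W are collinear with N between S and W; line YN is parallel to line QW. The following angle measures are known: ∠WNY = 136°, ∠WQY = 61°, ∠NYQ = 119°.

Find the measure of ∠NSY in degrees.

∠NSY = 75°

1. ∠SNY = 44°  [linear pair at N on SW]
2. ∠NYS = 61°  [linear pair at Y on SQ]
3. ∠NSY = 75°  [△SYN]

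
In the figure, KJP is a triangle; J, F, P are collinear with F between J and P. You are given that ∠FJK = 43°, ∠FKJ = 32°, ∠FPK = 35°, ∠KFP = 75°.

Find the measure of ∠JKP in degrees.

1. ∠KJP = 43°  [F on ray JP]
2. ∠JPK = 35°  [F on ray PJ]
3. ∠JKP = 102°  [△KJP]

∠JKP = 102°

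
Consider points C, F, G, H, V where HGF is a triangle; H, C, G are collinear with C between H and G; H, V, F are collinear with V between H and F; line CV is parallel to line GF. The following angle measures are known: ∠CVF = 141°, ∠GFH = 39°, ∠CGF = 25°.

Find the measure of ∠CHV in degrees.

1. ∠FGH = 25°  [C on ray GH]
2. ∠FHG = 116°  [△HGF]
3. ∠CHV = 116°  [C on HG, V on HF]

∠CHV = 116°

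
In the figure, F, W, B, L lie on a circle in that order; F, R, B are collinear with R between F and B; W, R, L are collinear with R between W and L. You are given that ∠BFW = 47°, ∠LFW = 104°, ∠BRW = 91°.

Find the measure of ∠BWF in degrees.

∠BWF = 101°

1. ∠BLW = 47°  [same arc WB]
2. ∠LBW = 76°  [cyclic FWBL, opposite ∠F+∠B]
3. ∠BWL = 57°  [△WBL]
4. ∠FBW = 32°  [△WRB]
5. ∠BWF = 101°  [△FWB]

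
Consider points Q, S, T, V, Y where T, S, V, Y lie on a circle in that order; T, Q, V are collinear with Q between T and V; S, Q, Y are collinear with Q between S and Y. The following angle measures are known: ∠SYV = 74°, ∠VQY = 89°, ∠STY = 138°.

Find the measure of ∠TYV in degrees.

1. ∠TVY = 17°  [△VQY]
2. ∠SVY = 42°  [cyclic TSVY, opposite ∠T+∠V]
3. ∠VSY = 64°  [△SVY]
4. ∠VTY = 64°  [same arc VY]
5. ∠TYV = 99°  [△TVY]

∠TYV = 99°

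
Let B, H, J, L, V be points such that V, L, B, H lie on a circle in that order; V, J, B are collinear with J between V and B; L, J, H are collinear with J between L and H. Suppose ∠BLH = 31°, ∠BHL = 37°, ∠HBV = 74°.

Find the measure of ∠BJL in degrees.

1. ∠BVL = 37°  [same arc LB]
2. ∠HLV = 74°  [same arc VH]
3. ∠LJV = 69°  [△VJL]
4. ∠BJL = 111°  [linear pair at J on VB]

∠BJL = 111°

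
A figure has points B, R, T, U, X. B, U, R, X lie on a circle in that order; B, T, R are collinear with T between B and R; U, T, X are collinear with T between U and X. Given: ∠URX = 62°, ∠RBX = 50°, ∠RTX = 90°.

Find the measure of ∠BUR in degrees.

∠BUR = 72°

1. ∠RUX = 50°  [same arc RX]
2. ∠BTU = 90°  [vertical angles at T]
3. ∠RXU = 68°  [△URX]
4. ∠RTU = 90°  [linear pair at T on BR]
5. ∠RBU = 68°  [same arc UR]
6. ∠BRU = 40°  [△UTR]
7. ∠BUR = 72°  [△BUR]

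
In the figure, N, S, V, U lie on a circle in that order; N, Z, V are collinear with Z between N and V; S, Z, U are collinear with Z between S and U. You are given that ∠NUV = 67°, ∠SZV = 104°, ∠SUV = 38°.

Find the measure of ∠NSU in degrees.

∠NSU = 66°

1. ∠NZS = 76°  [linear pair at Z on NV]
2. ∠SNV = 38°  [same arc SV]
3. ∠NSU = 66°  [△NZS]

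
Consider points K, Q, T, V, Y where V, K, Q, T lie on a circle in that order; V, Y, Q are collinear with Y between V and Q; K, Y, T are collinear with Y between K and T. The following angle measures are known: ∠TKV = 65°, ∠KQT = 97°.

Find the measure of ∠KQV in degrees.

∠KQV = 32°

1. ∠KVT = 83°  [cyclic VKQT, opposite ∠V+∠Q]
2. ∠KTV = 32°  [△VKT]
3. ∠KQV = 32°  [same arc VK]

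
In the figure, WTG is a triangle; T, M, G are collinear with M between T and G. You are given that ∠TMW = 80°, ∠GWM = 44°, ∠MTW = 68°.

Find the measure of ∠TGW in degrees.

∠TGW = 36°

1. ∠GMW = 100°  [linear pair at M on TG]
2. ∠MGW = 36°  [△WMG]
3. ∠TGW = 36°  [M on ray GT]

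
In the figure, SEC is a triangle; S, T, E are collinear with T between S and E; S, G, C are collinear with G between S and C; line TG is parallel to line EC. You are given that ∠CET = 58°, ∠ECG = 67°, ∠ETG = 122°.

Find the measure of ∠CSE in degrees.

∠CSE = 55°

1. ∠CES = 58°  [T on ray ES]
2. ∠ECS = 67°  [G on ray CS]
3. ∠CSE = 55°  [△SEC]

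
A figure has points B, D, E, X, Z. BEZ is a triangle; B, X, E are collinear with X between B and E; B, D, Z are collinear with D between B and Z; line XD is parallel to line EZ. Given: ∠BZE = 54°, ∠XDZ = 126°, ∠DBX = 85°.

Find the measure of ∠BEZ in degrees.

1. ∠BDX = 54°  [XD∥EZ, corresponding at D]
2. ∠BXD = 41°  [△BXD]
3. ∠BEZ = 41°  [XD∥EZ, corresponding at X]

∠BEZ = 41°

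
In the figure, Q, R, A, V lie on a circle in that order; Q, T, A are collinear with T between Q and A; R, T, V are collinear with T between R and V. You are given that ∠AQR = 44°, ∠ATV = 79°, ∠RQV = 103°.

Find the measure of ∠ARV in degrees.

∠ARV = 59°

1. ∠AVR = 44°  [same arc RA]
2. ∠RAV = 77°  [cyclic QRAV, opposite ∠Q+∠A]
3. ∠ARV = 59°  [△RAV]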